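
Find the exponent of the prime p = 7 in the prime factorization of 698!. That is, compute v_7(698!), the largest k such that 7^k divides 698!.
v_7(698!) = 115

Legendre's formula: v_p(n!) = Σ_{k ≥ 1} ⌊n / p^k⌋. For p = 7, n = 698, the terms are:
  ⌊698/7^1⌋ = ⌊698/7⌋ = 99
  ⌊698/7^2⌋ = ⌊698/49⌋ = 14
  ⌊698/7^3⌋ = ⌊698/343⌋ = 2
(the next term ⌊698/7^4⌋ = 0, terminating the sum). Summing: v_7(698!) = 99 + 14 + 2 = 115.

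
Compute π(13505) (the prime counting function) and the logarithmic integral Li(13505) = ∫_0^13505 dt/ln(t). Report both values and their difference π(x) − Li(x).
π(13505) = 1600;  Li(13505) ≈ 1620.31;  π(x) − Li(x) ≈ -20.31.

Direct count of primes ≤ 13505 gives π(13505) = 1600. Numerical evaluation of the logarithmic integral gives Li(13505) ≈ 1620.31. The difference π(x) − Li(x) ≈ -20.31 is typically negative for small/moderate x (Li(x) overestimates), though Littlewood's theorem shows this sign changes infinitely often.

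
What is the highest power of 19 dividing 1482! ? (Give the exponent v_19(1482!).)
v_19(1482!) = 82

Legendre's formula: v_p(n!) = Σ_{k ≥ 1} ⌊n / p^k⌋. For p = 19, n = 1482, the terms are:
  ⌊1482/19^1⌋ = ⌊1482/19⌋ = 78
  ⌊1482/19^2⌋ = ⌊1482/361⌋ = 4
(the next term ⌊1482/19^3⌋ = 0, terminating the sum). Summing: v_19(1482!) = 78 + 4 = 82.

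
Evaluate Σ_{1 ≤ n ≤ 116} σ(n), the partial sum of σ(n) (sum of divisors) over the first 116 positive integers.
Σ_{n ≤ 116} σ(n) = 11107

Compute σ(n) for each 1 ≤ n ≤ 116: σ(1) = 1, σ(2) = 3, σ(3) = 4, σ(4) = 7, σ(5) = 6, σ(6) = 12, σ(7) = 8, σ(8) = 15, σ(9) = 13, σ(10) = 18, σ(11) = 12, σ(12) = 28, σ(13) = 14, σ(14) = 24, σ(15) = 24, σ(16) = 31, σ(17) = 18, σ(18) = 39, σ(19) = 20, σ(20) = 42, σ(21) = 32, σ(22) = 36, σ(23) = 24, σ(24) = 60, σ(25) = 31, σ(26) = 42, σ(27) = 40, σ(28) = 56, σ(29) = 30, σ(30) = 72, σ(31) = 32, σ(32) = 63, σ(33) = 48, σ(34) = 54, σ(35) = 48, σ(36) = 91, σ(37) = 38, σ(38) = 60, σ(39) = 56, σ(40) = 90, σ(41) = 42, σ(42) = 96, σ(43) = 44, σ(44) = 84, σ(45) = 78, σ(46) = 72, σ(47) = 48, σ(48) = 124, σ(49) = 57, σ(50) = 93, σ(51) = 72, σ(52) = 98, σ(53) = 54, σ(54) = 120, σ(55) = 72, σ(56) = 120, σ(57) = 80, σ(58) = 90, σ(59) = 60, σ(60) = 168, σ(61) = 62, σ(62) = 96, σ(63) = 104, σ(64) = 127, σ(65) = 84, σ(66) = 144, σ(67) = 68, σ(68) = 126, σ(69) = 96, σ(70) = 144, σ(71) = 72, σ(72) = 195, σ(73) = 74, σ(74) = 114, σ(75) = 124, σ(76) = 140, σ(77) = 96, σ(78) = 168, σ(79) = 80, σ(80) = 186, σ(81) = 121, σ(82) = 126, σ(83) = 84, σ(84) = 224, σ(85) = 108, σ(86) = 132, σ(87) = 120, σ(88) = 180, σ(89) = 90, σ(90) = 234, σ(91) = 112, σ(92) = 168, σ(93) = 128, σ(94) = 144, σ(95) = 120, σ(96) = 252, σ(97) = 98, σ(98) = 171, σ(99) = 156, σ(100) = 217, σ(101) = 102, σ(102) = 216, σ(103) = 104, σ(104) = 210, σ(105) = 192, σ(106) = 162, σ(107) = 108, σ(108) = 280, σ(109) = 110, σ(110) = 216, σ(111) = 152, σ(112) = 248, σ(113) = 114, σ(114) = 240, σ(115) = 144, σ(116) = 210. Summing all 116 values: 11107. (Average order: Σ_{n ≤ x} σ(n) ~ (π²/12) x². For x = 116, (π²/12)·116² ≈ 11067.12.)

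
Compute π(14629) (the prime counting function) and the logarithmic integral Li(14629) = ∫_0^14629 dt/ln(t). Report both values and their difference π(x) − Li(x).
π(14629) = 1713;  Li(14629) ≈ 1737.99;  π(x) − Li(x) ≈ -24.99.

Direct count of primes ≤ 14629 gives π(14629) = 1713. Numerical evaluation of the logarithmic integral gives Li(14629) ≈ 1737.99. The difference π(x) − Li(x) ≈ -24.99 is typically negative for small/moderate x (Li(x) overestimates), though Littlewood's theorem shows this sign changes infinitely often.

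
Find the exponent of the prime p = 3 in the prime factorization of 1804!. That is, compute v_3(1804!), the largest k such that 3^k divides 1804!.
v_3(1804!) = 898

Legendre's formula: v_p(n!) = Σ_{k ≥ 1} ⌊n / p^k⌋. For p = 3, n = 1804, the terms are:
  ⌊1804/3^1⌋ = ⌊1804/3⌋ = 601
  ⌊1804/3^2⌋ = ⌊1804/9⌋ = 200
  ⌊1804/3^3⌋ = ⌊1804/27⌋ = 66
  ⌊1804/3^4⌋ = ⌊1804/81⌋ = 22
  ⌊1804/3^5⌋ = ⌊1804/243⌋ = 7
  ⌊1804/3^6⌋ = ⌊1804/729⌋ = 2
(the next term ⌊1804/3^7⌋ = 0, terminating the sum). Summing: v_3(1804!) = 601 + 200 + 66 + 22 + 7 + 2 = 898.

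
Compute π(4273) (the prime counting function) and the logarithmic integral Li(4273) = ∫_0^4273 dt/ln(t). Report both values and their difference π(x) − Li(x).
π(4273) = 587;  Li(4273) ≈ 598.15;  π(x) − Li(x) ≈ -11.15.

Direct count of primes ≤ 4273 gives π(4273) = 587. Numerical evaluation of the logarithmic integral gives Li(4273) ≈ 598.15. The difference π(x) − Li(x) ≈ -11.15 is typically negative for small/moderate x (Li(x) overestimates), though Littlewood's theorem shows this sign changes infinitely often.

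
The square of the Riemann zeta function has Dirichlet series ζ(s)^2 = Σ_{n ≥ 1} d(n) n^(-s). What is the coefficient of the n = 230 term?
d(230) = 8

ζ(s)^2 = (Σ 1/m^s)(Σ 1/k^s). The coefficient of 1/n^s in the product is the number of ordered pairs (m, k) with mk = n, which equals d(n). For n = 230, divisors are [1, 2, 5, 10, 23, 46, 115, 230], so d(230) = 8.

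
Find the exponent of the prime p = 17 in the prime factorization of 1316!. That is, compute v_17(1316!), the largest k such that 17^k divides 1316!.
v_17(1316!) = 81

Legendre's formula: v_p(n!) = Σ_{k ≥ 1} ⌊n / p^k⌋. For p = 17, n = 1316, the terms are:
  ⌊1316/17^1⌋ = ⌊1316/17⌋ = 77
  ⌊1316/17^2⌋ = ⌊1316/289⌋ = 4
(the next term ⌊1316/17^3⌋ = 0, terminating the sum). Summing: v_17(1316!) = 77 + 4 = 81.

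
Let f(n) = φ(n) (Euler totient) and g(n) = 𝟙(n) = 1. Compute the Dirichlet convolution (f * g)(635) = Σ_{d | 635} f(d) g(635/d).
(φ * 𝟙)(635) = 635

Divisors of 635: [1, 5, 127, 635]. For each d | 635:
  d = 1: φ(1) · 𝟙(635/1) = 1 · 1 = 1
  d = 5: φ(5) · 𝟙(635/5) = 4 · 1 = 4
  d = 127: φ(127) · 𝟙(635/127) = 126 · 1 = 126
  d = 635: φ(635) · 𝟙(635/635) = 504 · 1 = 504
Summing: (φ * 𝟙)(635) = 1 + 4 + 126 + 504 = 635.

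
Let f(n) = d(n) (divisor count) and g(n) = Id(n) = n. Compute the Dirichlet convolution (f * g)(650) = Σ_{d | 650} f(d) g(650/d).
(d * Id)(650) = 2280

Divisors of 650: [1, 2, 5, 10, 13, 25, 26, 50, 65, 130, 325, 650]. For each d | 650:
  d = 1: d(1) · Id(650/1) = 1 · 650 = 650
  d = 2: d(2) · Id(650/2) = 2 · 325 = 650
  d = 5: d(5) · Id(650/5) = 2 · 130 = 260
  d = 10: d(10) · Id(650/10) = 4 · 65 = 260
  d = 13: d(13) · Id(650/13) = 2 · 50 = 100
  d = 25: d(25) · Id(650/25) = 3 · 26 = 78
  d = 26: d(26) · Id(650/26) = 4 · 25 = 100
  d = 50: d(50) · Id(650/50) = 6 · 13 = 78
  d = 65: d(65) · Id(650/65) = 4 · 10 = 40
  d = 130: d(130) · Id(650/130) = 8 · 5 = 40
  d = 325: d(325) · Id(650/325) = 6 · 2 = 12
  d = 650: d(650) · Id(650/650) = 12 · 1 = 12
Summing: (d * Id)(650) = 650 + 650 + 260 + 260 + 100 + 78 + 100 + 78 + 40 + 40 + 12 + 12 = 2280.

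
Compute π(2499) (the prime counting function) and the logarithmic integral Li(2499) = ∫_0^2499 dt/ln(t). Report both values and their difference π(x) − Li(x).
π(2499) = 367;  Li(2499) ≈ 379.48;  π(x) − Li(x) ≈ -12.48.

Direct count of primes ≤ 2499 gives π(2499) = 367. Numerical evaluation of the logarithmic integral gives Li(2499) ≈ 379.48. The difference π(x) − Li(x) ≈ -12.48 is typically negative for small/moderate x (Li(x) overestimates), though Littlewood's theorem shows this sign changes infinitely often.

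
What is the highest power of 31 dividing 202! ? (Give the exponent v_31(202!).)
v_31(202!) = 6

Legendre's formula: v_p(n!) = Σ_{k ≥ 1} ⌊n / p^k⌋. For p = 31, n = 202, the terms are:
  ⌊202/31^1⌋ = ⌊202/31⌋ = 6
(the next term ⌊202/31^2⌋ = 0, terminating the sum). Summing: v_31(202!) = 6 = 6.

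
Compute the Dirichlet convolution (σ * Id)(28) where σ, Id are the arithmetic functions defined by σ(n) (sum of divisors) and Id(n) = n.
(σ * Id)(28) = 255

Divisors of 28: [1, 2, 4, 7, 14, 28]. For each d | 28:
  d = 1: σ(1) · Id(28/1) = 1 · 28 = 28
  d = 2: σ(2) · Id(28/2) = 3 · 14 = 42
  d = 4: σ(4) · Id(28/4) = 7 · 7 = 49
  d = 7: σ(7) · Id(28/7) = 8 · 4 = 32
  d = 14: σ(14) · Id(28/14) = 24 · 2 = 48
  d = 28: σ(28) · Id(28/28) = 56 · 1 = 56
Summing: (σ * Id)(28) = 28 + 42 + 49 + 32 + 48 + 56 = 255.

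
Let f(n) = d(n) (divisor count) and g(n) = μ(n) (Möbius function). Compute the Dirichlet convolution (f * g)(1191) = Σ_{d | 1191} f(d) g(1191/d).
(d * μ)(1191) = 1

Divisors of 1191: [1, 3, 397, 1191]. For each d | 1191:
  d = 1: d(1) · μ(1191/1) = 1 · 1 = 1
  d = 3: d(3) · μ(1191/3) = 2 · -1 = -2
  d = 397: d(397) · μ(1191/397) = 2 · -1 = -2
  d = 1191: d(1191) · μ(1191/1191) = 4 · 1 = 4
Summing: (d * μ)(1191) = 1 + -2 + -2 + 4 = 1.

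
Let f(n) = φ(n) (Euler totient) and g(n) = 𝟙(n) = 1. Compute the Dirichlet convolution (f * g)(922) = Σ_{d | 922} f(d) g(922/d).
(φ * 𝟙)(922) = 922

Divisors of 922: [1, 2, 461, 922]. For each d | 922:
  d = 1: φ(1) · 𝟙(922/1) = 1 · 1 = 1
  d = 2: φ(2) · 𝟙(922/2) = 1 · 1 = 1
  d = 461: φ(461) · 𝟙(922/461) = 460 · 1 = 460
  d = 922: φ(922) · 𝟙(922/922) = 460 · 1 = 460
Summing: (φ * 𝟙)(922) = 1 + 1 + 460 + 460 = 922.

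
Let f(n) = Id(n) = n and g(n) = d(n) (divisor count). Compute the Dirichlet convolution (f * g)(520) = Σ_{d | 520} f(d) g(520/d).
(Id * d)(520) = 2730

Divisors of 520: [1, 2, 4, 5, 8, 10, 13, 20, 26, 40, 52, 65, 104, 130, 260, 520]. For each d | 520:
  d = 1: Id(1) · d(520/1) = 1 · 16 = 16
  d = 2: Id(2) · d(520/2) = 2 · 12 = 24
  d = 4: Id(4) · d(520/4) = 4 · 8 = 32
  d = 5: Id(5) · d(520/5) = 5 · 8 = 40
  d = 8: Id(8) · d(520/8) = 8 · 4 = 32
  d = 10: Id(10) · d(520/10) = 10 · 6 = 60
  d = 13: Id(13) · d(520/13) = 13 · 8 = 104
  d = 20: Id(20) · d(520/20) = 20 · 4 = 80
  d = 26: Id(26) · d(520/26) = 26 · 6 = 156
  d = 40: Id(40) · d(520/40) = 40 · 2 = 80
  d = 52: Id(52) · d(520/52) = 52 · 4 = 208
  d = 65: Id(65) · d(520/65) = 65 · 4 = 260
  d = 104: Id(104) · d(520/104) = 104 · 2 = 208
  d = 130: Id(130) · d(520/130) = 130 · 3 = 390
  d = 260: Id(260) · d(520/260) = 260 · 2 = 520
  d = 520: Id(520) · d(520/520) = 520 · 1 = 520
Summing: (Id * d)(520) = 16 + 24 + 32 + 40 + 32 + 60 + 104 + 80 + 156 + 80 + 208 + 260 + 208 + 390 + 520 + 520 = 2730.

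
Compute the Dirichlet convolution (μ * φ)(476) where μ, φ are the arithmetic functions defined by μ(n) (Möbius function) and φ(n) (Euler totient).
(μ * φ)(476) = 75

Divisors of 476: [1, 2, 4, 7, 14, 17, 28, 34, 68, 119, 238, 476]. For each d | 476:
  d = 1: μ(1) · φ(476/1) = 1 · 192 = 192
  d = 2: μ(2) · φ(476/2) = -1 · 96 = -96
  d = 4: μ(4) · φ(476/4) = 0 · 96 = 0
  d = 7: μ(7) · φ(476/7) = -1 · 32 = -32
  d = 14: μ(14) · φ(476/14) = 1 · 16 = 16
  d = 17: μ(17) · φ(476/17) = -1 · 12 = -12
  d = 28: μ(28) · φ(476/28) = 0 · 16 = 0
  d = 34: μ(34) · φ(476/34) = 1 · 6 = 6
  d = 68: μ(68) · φ(476/68) = 0 · 6 = 0
  d = 119: μ(119) · φ(476/119) = 1 · 2 = 2
  d = 238: μ(238) · φ(476/238) = -1 · 1 = -1
  d = 476: μ(476) · φ(476/476) = 0 · 1 = 0
Summing: (μ * φ)(476) = 192 + -96 + 0 + -32 + 16 + -12 + 0 + 6 + 0 + 2 + -1 + 0 = 75.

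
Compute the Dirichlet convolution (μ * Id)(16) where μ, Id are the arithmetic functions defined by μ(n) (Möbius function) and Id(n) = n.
(μ * Id)(16) = 8

Divisors of 16: [1, 2, 4, 8, 16]. For each d | 16:
  d = 1: μ(1) · Id(16/1) = 1 · 16 = 16
  d = 2: μ(2) · Id(16/2) = -1 · 8 = -8
  d = 4: μ(4) · Id(16/4) = 0 · 4 = 0
  d = 8: μ(8) · Id(16/8) = 0 · 2 = 0
  d = 16: μ(16) · Id(16/16) = 0 · 1 = 0
Summing: (μ * Id)(16) = 16 + -8 + 0 + 0 + 0 = 8.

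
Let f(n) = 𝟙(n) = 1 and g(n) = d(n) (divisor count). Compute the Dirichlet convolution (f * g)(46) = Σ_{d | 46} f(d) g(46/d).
(𝟙 * d)(46) = 9

Divisors of 46: [1, 2, 23, 46]. For each d | 46:
  d = 1: 𝟙(1) · d(46/1) = 1 · 4 = 4
  d = 2: 𝟙(2) · d(46/2) = 1 · 2 = 2
  d = 23: 𝟙(23) · d(46/23) = 1 · 2 = 2
  d = 46: 𝟙(46) · d(46/46) = 1 · 1 = 1
Summing: (𝟙 * d)(46) = 4 + 2 + 2 + 1 = 9.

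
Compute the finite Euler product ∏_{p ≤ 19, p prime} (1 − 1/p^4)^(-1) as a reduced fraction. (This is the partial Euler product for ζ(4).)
∏ = 7064087752265346803/6526834216796160000

The primes p ≤ 19 are [2, 3, 5, 7, 11, 13, 17, 19]. For each prime, (1 − 1/p^4)^(-1) = p^4 / (p^4 − 1). The product is (1 − 1/2^4)^(-1), (1 − 1/3^4)^(-1), (1 − 1/5^4)^(-1), (1 − 1/7^4)^(-1), (1 − 1/11^4)^(-1), (1 − 1/13^4)^(-1), (1 − 1/17^4)^(-1), (1 − 1/19^4)^(-1) = ∏ p^4 / (p^4 − 1) = 7064087752265346803/6526834216796160000.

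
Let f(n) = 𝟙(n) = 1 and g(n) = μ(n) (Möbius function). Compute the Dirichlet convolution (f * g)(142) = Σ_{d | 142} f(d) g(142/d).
(𝟙 * μ)(142) = 0

Divisors of 142: [1, 2, 71, 142]. For each d | 142:
  d = 1: 𝟙(1) · μ(142/1) = 1 · 1 = 1
  d = 2: 𝟙(2) · μ(142/2) = 1 · -1 = -1
  d = 71: 𝟙(71) · μ(142/71) = 1 · -1 = -1
  d = 142: 𝟙(142) · μ(142/142) = 1 · 1 = 1
Summing: (𝟙 * μ)(142) = 1 + -1 + -1 + 1 = 0.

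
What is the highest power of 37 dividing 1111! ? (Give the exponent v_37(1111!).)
v_37(1111!) = 30

Legendre's formula: v_p(n!) = Σ_{k ≥ 1} ⌊n / p^k⌋. For p = 37, n = 1111, the terms are:
  ⌊1111/37^1⌋ = ⌊1111/37⌋ = 30
(the next term ⌊1111/37^2⌋ = 0, terminating the sum). Summing: v_37(1111!) = 30 = 30.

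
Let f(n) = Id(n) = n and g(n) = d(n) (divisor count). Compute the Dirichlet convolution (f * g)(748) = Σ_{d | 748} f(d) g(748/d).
(Id * d)(748) = 2717

Divisors of 748: [1, 2, 4, 11, 17, 22, 34, 44, 68, 187, 374, 748]. For each d | 748:
  d = 1: Id(1) · d(748/1) = 1 · 12 = 12
  d = 2: Id(2) · d(748/2) = 2 · 8 = 16
  d = 4: Id(4) · d(748/4) = 4 · 4 = 16
  d = 11: Id(11) · d(748/11) = 11 · 6 = 66
  d = 17: Id(17) · d(748/17) = 17 · 6 = 102
  d = 22: Id(22) · d(748/22) = 22 · 4 = 88
  d = 34: Id(34) · d(748/34) = 34 · 4 = 136
  d = 44: Id(44) · d(748/44) = 44 · 2 = 88
  d = 68: Id(68) · d(748/68) = 68 · 2 = 136
  d = 187: Id(187) · d(748/187) = 187 · 3 = 561
  d = 374: Id(374) · d(748/374) = 374 · 2 = 748
  d = 748: Id(748) · d(748/748) = 748 · 1 = 748
Summing: (Id * d)(748) = 12 + 16 + 16 + 66 + 102 + 88 + 136 + 88 + 136 + 561 + 748 + 748 = 2717.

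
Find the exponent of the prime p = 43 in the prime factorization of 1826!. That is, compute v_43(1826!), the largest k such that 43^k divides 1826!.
v_43(1826!) = 42

Legendre's formula: v_p(n!) = Σ_{k ≥ 1} ⌊n / p^k⌋. For p = 43, n = 1826, the terms are:
  ⌊1826/43^1⌋ = ⌊1826/43⌋ = 42
(the next term ⌊1826/43^2⌋ = 0, terminating the sum). Summing: v_43(1826!) = 42 = 42.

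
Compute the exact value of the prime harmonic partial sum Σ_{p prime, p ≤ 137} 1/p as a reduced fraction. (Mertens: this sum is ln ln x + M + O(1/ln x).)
Σ 1/p = 134916993045244813891851972880537444693266047783313727/72047817630210000485677936198920432067383702541010310

π(137) = 33, so the primes ≤ 137 are [2, 3, 5, 7, 11, 13, 17, 19, 23, 29, 31, 37, 41, 43, 47, 53, 59, 61, 67, 71, 73, 79, 83, 89, 97, 101, 103, 107, 109, 113, 127, 131, 137]. Summing 1/p over these primes: 134916993045244813891851972880537444693266047783313727/72047817630210000485677936198920432067383702541010310 ≈ 1.8726. Mertens estimate ln ln(137) + 0.2615 ≈ 1.8548.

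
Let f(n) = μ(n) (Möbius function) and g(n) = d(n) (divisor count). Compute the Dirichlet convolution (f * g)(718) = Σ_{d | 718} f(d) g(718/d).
(μ * d)(718) = 1

Divisors of 718: [1, 2, 359, 718]. For each d | 718:
  d = 1: μ(1) · d(718/1) = 1 · 4 = 4
  d = 2: μ(2) · d(718/2) = -1 · 2 = -2
  d = 359: μ(359) · d(718/359) = -1 · 2 = -2
  d = 718: μ(718) · d(718/718) = 1 · 1 = 1
Summing: (μ * d)(718) = 4 + -2 + -2 + 1 = 1.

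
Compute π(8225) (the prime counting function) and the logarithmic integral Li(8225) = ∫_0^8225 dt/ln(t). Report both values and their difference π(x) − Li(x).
π(8225) = 1031;  Li(8225) ≈ 1051.41;  π(x) − Li(x) ≈ -20.41.

Direct count of primes ≤ 8225 gives π(8225) = 1031. Numerical evaluation of the logarithmic integral gives Li(8225) ≈ 1051.41. The difference π(x) − Li(x) ≈ -20.41 is typically negative for small/moderate x (Li(x) overestimates), though Littlewood's theorem shows this sign changes infinitely often.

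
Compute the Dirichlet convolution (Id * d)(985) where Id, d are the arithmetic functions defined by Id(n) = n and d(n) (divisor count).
(Id * d)(985) = 1393

Divisors of 985: [1, 5, 197, 985]. For each d | 985:
  d = 1: Id(1) · d(985/1) = 1 · 4 = 4
  d = 5: Id(5) · d(985/5) = 5 · 2 = 10
  d = 197: Id(197) · d(985/197) = 197 · 2 = 394
  d = 985: Id(985) · d(985/985) = 985 · 1 = 985
Summing: (Id * d)(985) = 4 + 10 + 394 + 985 = 1393.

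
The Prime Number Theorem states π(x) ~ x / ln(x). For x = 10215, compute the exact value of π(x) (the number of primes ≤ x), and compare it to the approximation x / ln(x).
π(10215) = 1253;  x/ln(x) ≈ 1106.52;  relative error ≈ 11.69%.

Directly count primes up to 10215: π(10215) = 1253. The PNT approximation gives 10215/ln(10215) ≈ 10215/9.23161 ≈ 1106.52. Relative error (π(x) − x/ln(x)) / π(x) ≈ 11.69%; the approximation is known to undercount slightly (Li(x) is a better estimate).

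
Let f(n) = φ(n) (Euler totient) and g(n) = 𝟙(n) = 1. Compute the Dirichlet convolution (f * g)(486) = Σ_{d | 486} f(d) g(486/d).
(φ * 𝟙)(486) = 486

Divisors of 486: [1, 2, 3, 6, 9, 18, 27, 54, 81, 162, 243, 486]. For each d | 486:
  d = 1: φ(1) · 𝟙(486/1) = 1 · 1 = 1
  d = 2: φ(2) · 𝟙(486/2) = 1 · 1 = 1
  d = 3: φ(3) · 𝟙(486/3) = 2 · 1 = 2
  d = 6: φ(6) · 𝟙(486/6) = 2 · 1 = 2
  d = 9: φ(9) · 𝟙(486/9) = 6 · 1 = 6
  d = 18: φ(18) · 𝟙(486/18) = 6 · 1 = 6
  d = 27: φ(27) · 𝟙(486/27) = 18 · 1 = 18
  d = 54: φ(54) · 𝟙(486/54) = 18 · 1 = 18
  d = 81: φ(81) · 𝟙(486/81) = 54 · 1 = 54
  d = 162: φ(162) · 𝟙(486/162) = 54 · 1 = 54
  d = 243: φ(243) · 𝟙(486/243) = 162 · 1 = 162
  d = 486: φ(486) · 𝟙(486/486) = 162 · 1 = 162
Summing: (φ * 𝟙)(486) = 1 + 1 + 2 + 2 + 6 + 6 + 18 + 18 + 54 + 54 + 162 + 162 = 486.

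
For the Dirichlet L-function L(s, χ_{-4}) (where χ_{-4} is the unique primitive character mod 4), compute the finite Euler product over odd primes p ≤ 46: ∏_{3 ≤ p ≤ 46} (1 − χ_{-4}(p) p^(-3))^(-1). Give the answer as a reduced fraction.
∏ = 53382899586415799670070183783895/55093305095879233542015487574016

The odd primes p ≤ 46 are [3, 5, 7, 11, 13, 17, 19, 23, 29, 31, 37, 41, 43]. For each, χ(p) = 1 if p ≡ 1 mod 4, χ(p) = −1 if p ≡ 3 mod 4. Taking (1 − χ(p)/p^3)^(-1) = p^3/(p^3 − χ(p)): (1 − (-1)/3^3)^(-1) · (1 − (1)/5^3)^(-1) · (1 − (-1)/7^3)^(-1) · (1 − (-1)/11^3)^(-1) · (1 − (1)/13^3)^(-1) · (1 − (1)/17^3)^(-1) · (1 − (-1)/19^3)^(-1) · (1 − (-1)/23^3)^(-1) · (1 − (1)/29^3)^(-1) · (1 − (-1)/31^3)^(-1) · (1 − (1)/37^3)^(-1) · (1 − (1)/41^3)^(-1) · (1 − (-1)/43^3)^(-1) = 53382899586415799670070183783895/55093305095879233542015487574016.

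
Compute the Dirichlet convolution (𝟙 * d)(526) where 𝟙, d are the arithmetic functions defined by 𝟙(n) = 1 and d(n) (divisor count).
(𝟙 * d)(526) = 9

Divisors of 526: [1, 2, 263, 526]. For each d | 526:
  d = 1: 𝟙(1) · d(526/1) = 1 · 4 = 4
  d = 2: 𝟙(2) · d(526/2) = 1 · 2 = 2
  d = 263: 𝟙(263) · d(526/263) = 1 · 2 = 2
  d = 526: 𝟙(526) · d(526/526) = 1 · 1 = 1
Summing: (𝟙 * d)(526) = 4 + 2 + 2 + 1 = 9.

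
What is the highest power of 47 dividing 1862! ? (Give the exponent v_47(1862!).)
v_47(1862!) = 39

Legendre's formula: v_p(n!) = Σ_{k ≥ 1} ⌊n / p^k⌋. For p = 47, n = 1862, the terms are:
  ⌊1862/47^1⌋ = ⌊1862/47⌋ = 39
(the next term ⌊1862/47^2⌋ = 0, terminating the sum). Summing: v_47(1862!) = 39 = 39.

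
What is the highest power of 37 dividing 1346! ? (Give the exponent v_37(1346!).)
v_37(1346!) = 36

Legendre's formula: v_p(n!) = Σ_{k ≥ 1} ⌊n / p^k⌋. For p = 37, n = 1346, the terms are:
  ⌊1346/37^1⌋ = ⌊1346/37⌋ = 36
(the next term ⌊1346/37^2⌋ = 0, terminating the sum). Summing: v_37(1346!) = 36 = 36.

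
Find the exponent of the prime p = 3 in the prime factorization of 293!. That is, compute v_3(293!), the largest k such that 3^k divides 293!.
v_3(293!) = 143

Legendre's formula: v_p(n!) = Σ_{k ≥ 1} ⌊n / p^k⌋. For p = 3, n = 293, the terms are:
  ⌊293/3^1⌋ = ⌊293/3⌋ = 97
  ⌊293/3^2⌋ = ⌊293/9⌋ = 32
  ⌊293/3^3⌋ = ⌊293/27⌋ = 10
  ⌊293/3^4⌋ = ⌊293/81⌋ = 3
  ⌊293/3^5⌋ = ⌊293/243⌋ = 1
(the next term ⌊293/3^6⌋ = 0, terminating the sum). Summing: v_3(293!) = 97 + 32 + 10 + 3 + 1 = 143.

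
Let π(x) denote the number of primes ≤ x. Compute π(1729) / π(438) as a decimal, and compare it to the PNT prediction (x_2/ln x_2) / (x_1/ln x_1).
π(1729)/π(438) = 269/84 ≈ 3.2024;  PNT prediction ≈ 3.2205.

π(438) = 84 and π(1729) = 269, so π(1729)/π(438) ≈ 3.2024. The PNT-predicted ratio is (1729/ln(1729)) / (438/ln(438)) ≈ 3.2205. The two agree to within a few percent, as expected.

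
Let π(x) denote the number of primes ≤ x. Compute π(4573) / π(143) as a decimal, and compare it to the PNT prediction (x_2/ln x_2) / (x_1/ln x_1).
π(4573)/π(143) = 619/34 ≈ 18.2059;  PNT prediction ≈ 18.8311.

π(143) = 34 and π(4573) = 619, so π(4573)/π(143) ≈ 18.2059. The PNT-predicted ratio is (4573/ln(4573)) / (143/ln(143)) ≈ 18.8311. The two agree to within a few percent, as expected.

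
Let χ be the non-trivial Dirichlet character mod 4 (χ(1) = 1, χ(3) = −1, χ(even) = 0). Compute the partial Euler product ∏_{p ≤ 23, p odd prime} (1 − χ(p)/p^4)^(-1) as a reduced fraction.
∏ = 2907090265708363109850475/2939590979896221115088896

The odd primes p ≤ 23 are [3, 5, 7, 11, 13, 17, 19, 23]. For each, χ(p) = 1 if p ≡ 1 mod 4, χ(p) = −1 if p ≡ 3 mod 4. Taking (1 − χ(p)/p^4)^(-1) = p^4/(p^4 − χ(p)): (1 − (-1)/3^4)^(-1) · (1 − (1)/5^4)^(-1) · (1 − (-1)/7^4)^(-1) · (1 − (-1)/11^4)^(-1) · (1 − (1)/13^4)^(-1) · (1 − (1)/17^4)^(-1) · (1 − (-1)/19^4)^(-1) · (1 − (-1)/23^4)^(-1) = 2907090265708363109850475/2939590979896221115088896.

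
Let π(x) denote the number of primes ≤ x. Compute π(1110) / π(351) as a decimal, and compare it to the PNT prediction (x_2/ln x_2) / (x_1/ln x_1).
π(1110)/π(351) = 186/70 ≈ 2.6571;  PNT prediction ≈ 2.6432.

π(351) = 70 and π(1110) = 186, so π(1110)/π(351) ≈ 2.6571. The PNT-predicted ratio is (1110/ln(1110)) / (351/ln(351)) ≈ 2.6432. The two agree to within a few percent, as expected.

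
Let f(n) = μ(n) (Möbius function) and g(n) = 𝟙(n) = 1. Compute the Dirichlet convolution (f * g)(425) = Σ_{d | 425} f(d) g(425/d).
(μ * 𝟙)(425) = 0

Divisors of 425: [1, 5, 17, 25, 85, 425]. For each d | 425:
  d = 1: μ(1) · 𝟙(425/1) = 1 · 1 = 1
  d = 5: μ(5) · 𝟙(425/5) = -1 · 1 = -1
  d = 17: μ(17) · 𝟙(425/17) = -1 · 1 = -1
  d = 25: μ(25) · 𝟙(425/25) = 0 · 1 = 0
  d = 85: μ(85) · 𝟙(425/85) = 1 · 1 = 1
  d = 425: μ(425) · 𝟙(425/425) = 0 · 1 = 0
Summing: (μ * 𝟙)(425) = 1 + -1 + -1 + 0 + 1 + 0 = 0.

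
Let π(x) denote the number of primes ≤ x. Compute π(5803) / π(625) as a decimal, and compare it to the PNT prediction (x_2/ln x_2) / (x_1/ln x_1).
π(5803)/π(625) = 761/114 ≈ 6.6754;  PNT prediction ≈ 6.8973.

π(625) = 114 and π(5803) = 761, so π(5803)/π(625) ≈ 6.6754. The PNT-predicted ratio is (5803/ln(5803)) / (625/ln(625)) ≈ 6.8973. The two agree to within a few percent, as expected.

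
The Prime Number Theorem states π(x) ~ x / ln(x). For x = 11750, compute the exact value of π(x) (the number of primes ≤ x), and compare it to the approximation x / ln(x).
π(11750) = 1409;  x/ln(x) ≈ 1253.79;  relative error ≈ 11.02%.

Directly count primes up to 11750: π(11750) = 1409. The PNT approximation gives 11750/ln(11750) ≈ 11750/9.37161 ≈ 1253.79. Relative error (π(x) − x/ln(x)) / π(x) ≈ 11.02%; the approximation is known to undercount slightly (Li(x) is a better estimate).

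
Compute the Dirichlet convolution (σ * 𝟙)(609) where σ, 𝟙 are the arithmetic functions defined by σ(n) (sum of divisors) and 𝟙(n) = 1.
(σ * 𝟙)(609) = 1395

Divisors of 609: [1, 3, 7, 21, 29, 87, 203, 609]. For each d | 609:
  d = 1: σ(1) · 𝟙(609/1) = 1 · 1 = 1
  d = 3: σ(3) · 𝟙(609/3) = 4 · 1 = 4
  d = 7: σ(7) · 𝟙(609/7) = 8 · 1 = 8
  d = 21: σ(21) · 𝟙(609/21) = 32 · 1 = 32
  d = 29: σ(29) · 𝟙(609/29) = 30 · 1 = 30
  d = 87: σ(87) · 𝟙(609/87) = 120 · 1 = 120
  d = 203: σ(203) · 𝟙(609/203) = 240 · 1 = 240
  d = 609: σ(609) · 𝟙(609/609) = 960 · 1 = 960
Summing: (σ * 𝟙)(609) = 1 + 4 + 8 + 32 + 30 + 120 + 240 + 960 = 1395.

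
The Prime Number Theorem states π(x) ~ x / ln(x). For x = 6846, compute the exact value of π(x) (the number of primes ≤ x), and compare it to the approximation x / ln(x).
π(6846) = 881;  x/ln(x) ≈ 775.19;  relative error ≈ 12.01%.

Directly count primes up to 6846: π(6846) = 881. The PNT approximation gives 6846/ln(6846) ≈ 6846/8.83142 ≈ 775.19. Relative error (π(x) − x/ln(x)) / π(x) ≈ 12.01%; the approximation is known to undercount slightly (Li(x) is a better estimate).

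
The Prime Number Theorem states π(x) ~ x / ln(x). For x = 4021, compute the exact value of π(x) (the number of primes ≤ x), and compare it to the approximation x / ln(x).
π(4021) = 556;  x/ln(x) ≈ 484.50;  relative error ≈ 12.86%.

Directly count primes up to 4021: π(4021) = 556. The PNT approximation gives 4021/ln(4021) ≈ 4021/8.29929 ≈ 484.50. Relative error (π(x) − x/ln(x)) / π(x) ≈ 12.86%; the approximation is known to undercount slightly (Li(x) is a better estimate).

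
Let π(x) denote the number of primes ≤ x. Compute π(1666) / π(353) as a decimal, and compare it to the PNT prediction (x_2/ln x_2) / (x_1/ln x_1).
π(1666)/π(353) = 261/71 ≈ 3.6761;  PNT prediction ≈ 3.7323.

π(353) = 71 and π(1666) = 261, so π(1666)/π(353) ≈ 3.6761. The PNT-predicted ratio is (1666/ln(1666)) / (353/ln(353)) ≈ 3.7323. The two agree to within a few percent, as expected.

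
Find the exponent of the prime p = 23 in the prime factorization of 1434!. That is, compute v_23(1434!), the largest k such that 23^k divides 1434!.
v_23(1434!) = 64

Legendre's formula: v_p(n!) = Σ_{k ≥ 1} ⌊n / p^k⌋. For p = 23, n = 1434, the terms are:
  ⌊1434/23^1⌋ = ⌊1434/23⌋ = 62
  ⌊1434/23^2⌋ = ⌊1434/529⌋ = 2
(the next term ⌊1434/23^3⌋ = 0, terminating the sum). Summing: v_23(1434!) = 62 + 2 = 64.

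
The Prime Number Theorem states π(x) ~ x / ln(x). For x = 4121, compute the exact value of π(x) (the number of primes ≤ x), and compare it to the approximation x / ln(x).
π(4121) = 566;  x/ln(x) ≈ 495.08;  relative error ≈ 12.53%.

Directly count primes up to 4121: π(4121) = 566. The PNT approximation gives 4121/ln(4121) ≈ 4121/8.32385 ≈ 495.08. Relative error (π(x) − x/ln(x)) / π(x) ≈ 12.53%; the approximation is known to undercount slightly (Li(x) is a better estimate).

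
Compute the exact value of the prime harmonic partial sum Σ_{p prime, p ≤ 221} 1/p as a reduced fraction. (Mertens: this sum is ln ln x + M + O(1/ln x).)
Σ 1/p = 3215488142498485484492183158345029261034221047849345857469577412562094716564064084247/1645783550795210387735581011435590727981167322669649249414629852197255934130751870910

π(221) = 47, so the primes ≤ 221 are [2, 3, 5, 7, 11, 13, 17, 19, 23, 29, 31, 37, 41, 43, 47, 53, 59, 61, 67, 71, 73, 79, 83, 89, 97, 101, 103, 107, 109, 113, 127, 131, 137, 139, 149, 151, 157, 163, 167, 173, 179, 181, 191, 193, 197, 199, 211]. Summing 1/p over these primes: 3215488142498485484492183158345029261034221047849345857469577412562094716564064084247/1645783550795210387735581011435590727981167322669649249414629852197255934130751870910 ≈ 1.9538. Mertens estimate ln ln(221) + 0.2615 ≈ 1.9476.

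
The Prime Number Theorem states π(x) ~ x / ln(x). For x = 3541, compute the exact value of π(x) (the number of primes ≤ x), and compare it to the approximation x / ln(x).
π(3541) = 496;  x/ln(x) ≈ 433.30;  relative error ≈ 12.64%.

Directly count primes up to 3541: π(3541) = 496. The PNT approximation gives 3541/ln(3541) ≈ 3541/8.17216 ≈ 433.30. Relative error (π(x) − x/ln(x)) / π(x) ≈ 12.64%; the approximation is known to undercount slightly (Li(x) is a better estimate).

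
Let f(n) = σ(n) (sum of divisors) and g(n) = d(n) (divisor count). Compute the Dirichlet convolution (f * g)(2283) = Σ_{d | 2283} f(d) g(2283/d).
(σ * d)(2283) = 4584

Divisors of 2283: [1, 3, 761, 2283]. For each d | 2283:
  d = 1: σ(1) · d(2283/1) = 1 · 4 = 4
  d = 3: σ(3) · d(2283/3) = 4 · 2 = 8
  d = 761: σ(761) · d(2283/761) = 762 · 2 = 1524
  d = 2283: σ(2283) · d(2283/2283) = 3048 · 1 = 3048
Summing: (σ * d)(2283) = 4 + 8 + 1524 + 3048 = 4584.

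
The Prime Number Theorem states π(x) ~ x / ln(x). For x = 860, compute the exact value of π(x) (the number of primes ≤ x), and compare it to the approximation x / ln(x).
π(860) = 149;  x/ln(x) ≈ 127.28;  relative error ≈ 14.58%.

Directly count primes up to 860: π(860) = 149. The PNT approximation gives 860/ln(860) ≈ 860/6.75693 ≈ 127.28. Relative error (π(x) − x/ln(x)) / π(x) ≈ 14.58%; the approximation is known to undercount slightly (Li(x) is a better estimate).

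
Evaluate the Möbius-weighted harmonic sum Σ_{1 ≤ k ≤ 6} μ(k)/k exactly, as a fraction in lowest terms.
Σ μ(k)/k = 2/15

Values of μ(k) for 1 ≤ k ≤ 6: μ(1) = 1, μ(2) = -1, μ(3) = -1, μ(5) = -1, μ(6) = 1, with μ = 0 on non-squarefree integers. Summing μ(k)/k for k where μ(k) ≠ 0 gives 2/15 ≈ 0.1333. (PNT ⟺ this sum → 0 as n → ∞.)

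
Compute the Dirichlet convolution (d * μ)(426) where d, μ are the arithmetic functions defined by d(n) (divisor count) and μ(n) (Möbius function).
(d * μ)(426) = 1

Divisors of 426: [1, 2, 3, 6, 71, 142, 213, 426]. For each d | 426:
  d = 1: d(1) · μ(426/1) = 1 · -1 = -1
  d = 2: d(2) · μ(426/2) = 2 · 1 = 2
  d = 3: d(3) · μ(426/3) = 2 · 1 = 2
  d = 6: d(6) · μ(426/6) = 4 · -1 = -4
  d = 71: d(71) · μ(426/71) = 2 · 1 = 2
  d = 142: d(142) · μ(426/142) = 4 · -1 = -4
  d = 213: d(213) · μ(426/213) = 4 · -1 = -4
  d = 426: d(426) · μ(426/426) = 8 · 1 = 8
Summing: (d * μ)(426) = -1 + 2 + 2 + -4 + 2 + -4 + -4 + 8 = 1.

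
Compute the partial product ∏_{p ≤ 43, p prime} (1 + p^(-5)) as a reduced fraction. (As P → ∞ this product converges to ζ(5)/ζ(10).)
∏ = 337266640043527822041984546776597328186597199973708681183232/325579173304271359254907763799806016454065290452479278531405

The primes p ≤ 43 are [2, 3, 5, 7, 11, 13, 17, 19, 23, 29, 31, 37, 41, 43]. For each, (1 + 1/p^5) = (p^5 + 1)/p^5. Multiplying these fractions over p ∈ [2, 3, 5, 7, 11, 13, 17, 19, 23, 29, 31, 37, 41, 43] gives 337266640043527822041984546776597328186597199973708681183232/325579173304271359254907763799806016454065290452479278531405. (In the limit P → ∞ this tends to ζ(5)/ζ(10).)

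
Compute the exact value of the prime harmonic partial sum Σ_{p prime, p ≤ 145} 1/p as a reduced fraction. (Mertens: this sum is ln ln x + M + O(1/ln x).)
Σ 1/p = 18825509850919239131453102166593625244431364344421618363/10014646650599190067509233131649940057366334653200433090

π(145) = 34, so the primes ≤ 145 are [2, 3, 5, 7, 11, 13, 17, 19, 23, 29, 31, 37, 41, 43, 47, 53, 59, 61, 67, 71, 73, 79, 83, 89, 97, 101, 103, 107, 109, 113, 127, 131, 137, 139]. Summing 1/p over these primes: 18825509850919239131453102166593625244431364344421618363/10014646650599190067509233131649940057366334653200433090 ≈ 1.8798. Mertens estimate ln ln(145) + 0.2615 ≈ 1.8663.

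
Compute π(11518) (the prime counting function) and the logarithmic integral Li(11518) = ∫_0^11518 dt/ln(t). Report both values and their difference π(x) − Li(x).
π(11518) = 1388;  Li(11518) ≈ 1409.67;  π(x) − Li(x) ≈ -21.67.

Direct count of primes ≤ 11518 gives π(11518) = 1388. Numerical evaluation of the logarithmic integral gives Li(11518) ≈ 1409.67. The difference π(x) − Li(x) ≈ -21.67 is typically negative for small/moderate x (Li(x) overestimates), though Littlewood's theorem shows this sign changes infinitely often.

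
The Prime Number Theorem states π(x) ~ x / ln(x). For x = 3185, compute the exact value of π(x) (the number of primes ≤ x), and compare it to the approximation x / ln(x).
π(3185) = 450;  x/ln(x) ≈ 394.86;  relative error ≈ 12.25%.

Directly count primes up to 3185: π(3185) = 450. The PNT approximation gives 3185/ln(3185) ≈ 3185/8.06621 ≈ 394.86. Relative error (π(x) − x/ln(x)) / π(x) ≈ 12.25%; the approximation is known to undercount slightly (Li(x) is a better estimate).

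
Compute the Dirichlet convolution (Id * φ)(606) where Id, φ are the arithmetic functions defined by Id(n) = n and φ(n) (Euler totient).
(Id * φ)(606) = 3015

Divisors of 606: [1, 2, 3, 6, 101, 202, 303, 606]. For each d | 606:
  d = 1: Id(1) · φ(606/1) = 1 · 200 = 200
  d = 2: Id(2) · φ(606/2) = 2 · 200 = 400
  d = 3: Id(3) · φ(606/3) = 3 · 100 = 300
  d = 6: Id(6) · φ(606/6) = 6 · 100 = 600
  d = 101: Id(101) · φ(606/101) = 101 · 2 = 202
  d = 202: Id(202) · φ(606/202) = 202 · 2 = 404
  d = 303: Id(303) · φ(606/303) = 303 · 1 = 303
  d = 606: Id(606) · φ(606/606) = 606 · 1 = 606
Summing: (Id * φ)(606) = 200 + 400 + 300 + 600 + 202 + 404 + 303 + 606 = 3015.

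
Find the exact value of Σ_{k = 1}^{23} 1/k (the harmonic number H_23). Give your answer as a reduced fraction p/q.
H_23 = 444316699/118982864

Direct summation: H_23 = 1 + 1/2 + ... + 1/23. The least common denominator is lcm(1, ..., 23) = 5354228880; over this denominator the numerator is 5354228880 + 2677114440 + 1784742960 + 1338557220 + 1070845776 + 892371480 + 764889840 + 669278610 + 594914320 + 535422888 + 486748080 + 446185740 + 411863760 + 382444920 + 356948592 + 334639305 + 314954640 + 297457160 + 281801520 + 267711444 + 254963280 + 243374040 + 232792560 = 19994251455, so H_23 = 19994251455/5354228880; reducing by gcd(19994251455, 5354228880) = 45 gives 444316699/118982864 ≈ 3.73429. (The PNT-adjacent estimate ln(23) + γ ≈ 3.71271 matches within O(1/n).)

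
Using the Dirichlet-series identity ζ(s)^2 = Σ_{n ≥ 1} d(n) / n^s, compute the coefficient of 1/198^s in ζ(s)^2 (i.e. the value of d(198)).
d(198) = 12

ζ(s)^2 = (Σ 1/m^s)(Σ 1/k^s). The coefficient of 1/n^s in the product is the number of ordered pairs (m, k) with mk = n, which equals d(n). For n = 198, divisors are [1, 2, 3, 6, 9, 11, 18, 22, 33, 66, 99, 198], so d(198) = 12.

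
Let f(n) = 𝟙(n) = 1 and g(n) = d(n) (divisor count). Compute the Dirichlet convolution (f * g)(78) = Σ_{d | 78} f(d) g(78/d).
(𝟙 * d)(78) = 27

Divisors of 78: [1, 2, 3, 6, 13, 26, 39, 78]. For each d | 78:
  d = 1: 𝟙(1) · d(78/1) = 1 · 8 = 8
  d = 2: 𝟙(2) · d(78/2) = 1 · 4 = 4
  d = 3: 𝟙(3) · d(78/3) = 1 · 4 = 4
  d = 6: 𝟙(6) · d(78/6) = 1 · 2 = 2
  d = 13: 𝟙(13) · d(78/13) = 1 · 4 = 4
  d = 26: 𝟙(26) · d(78/26) = 1 · 2 = 2
  d = 39: 𝟙(39) · d(78/39) = 1 · 2 = 2
  d = 78: 𝟙(78) · d(78/78) = 1 · 1 = 1
Summing: (𝟙 * d)(78) = 8 + 4 + 4 + 2 + 4 + 2 + 2 + 1 = 27.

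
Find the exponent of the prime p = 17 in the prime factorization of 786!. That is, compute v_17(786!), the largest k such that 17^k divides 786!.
v_17(786!) = 48

Legendre's formula: v_p(n!) = Σ_{k ≥ 1} ⌊n / p^k⌋. For p = 17, n = 786, the terms are:
  ⌊786/17^1⌋ = ⌊786/17⌋ = 46
  ⌊786/17^2⌋ = ⌊786/289⌋ = 2
(the next term ⌊786/17^3⌋ = 0, terminating the sum). Summing: v_17(786!) = 46 + 2 = 48.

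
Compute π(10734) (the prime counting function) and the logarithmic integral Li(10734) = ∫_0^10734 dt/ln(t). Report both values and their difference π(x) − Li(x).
π(10734) = 1309;  Li(10734) ≈ 1325.52;  π(x) − Li(x) ≈ -16.52.

Direct count of primes ≤ 10734 gives π(10734) = 1309. Numerical evaluation of the logarithmic integral gives Li(10734) ≈ 1325.52. The difference π(x) − Li(x) ≈ -16.52 is typically negative for small/moderate x (Li(x) overestimates), though Littlewood's theorem shows this sign changes infinitely often.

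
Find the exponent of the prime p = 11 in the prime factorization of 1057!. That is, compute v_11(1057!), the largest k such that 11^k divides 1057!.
v_11(1057!) = 104

Legendre's formula: v_p(n!) = Σ_{k ≥ 1} ⌊n / p^k⌋. For p = 11, n = 1057, the terms are:
  ⌊1057/11^1⌋ = ⌊1057/11⌋ = 96
  ⌊1057/11^2⌋ = ⌊1057/121⌋ = 8
(the next term ⌊1057/11^3⌋ = 0, terminating the sum). Summing: v_11(1057!) = 96 + 8 = 104.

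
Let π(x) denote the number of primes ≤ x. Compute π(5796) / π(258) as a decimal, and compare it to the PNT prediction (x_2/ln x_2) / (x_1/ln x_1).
π(5796)/π(258) = 760/55 ≈ 13.8182;  PNT prediction ≈ 14.3969.

π(258) = 55 and π(5796) = 760, so π(5796)/π(258) ≈ 13.8182. The PNT-predicted ratio is (5796/ln(5796)) / (258/ln(258)) ≈ 14.3969. The two agree to within a few percent, as expected.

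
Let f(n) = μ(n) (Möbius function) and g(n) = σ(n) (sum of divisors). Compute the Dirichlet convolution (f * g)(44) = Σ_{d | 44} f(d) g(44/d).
(μ * σ)(44) = 44

Divisors of 44: [1, 2, 4, 11, 22, 44]. For each d | 44:
  d = 1: μ(1) · σ(44/1) = 1 · 84 = 84
  d = 2: μ(2) · σ(44/2) = -1 · 36 = -36
  d = 4: μ(4) · σ(44/4) = 0 · 12 = 0
  d = 11: μ(11) · σ(44/11) = -1 · 7 = -7
  d = 22: μ(22) · σ(44/22) = 1 · 3 = 3
  d = 44: μ(44) · σ(44/44) = 0 · 1 = 0
Summing: (μ * σ)(44) = 84 + -36 + 0 + -7 + 3 + 0 = 44.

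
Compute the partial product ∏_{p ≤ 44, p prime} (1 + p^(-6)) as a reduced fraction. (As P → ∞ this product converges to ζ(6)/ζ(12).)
∏ = 1359712698137872510059489328104656331148295030771712937358491632747920000/1336862024495300077504819810119357413472366273194284637902602168232026717

The primes p ≤ 44 are [2, 3, 5, 7, 11, 13, 17, 19, 23, 29, 31, 37, 41, 43]. For each, (1 + 1/p^6) = (p^6 + 1)/p^6. Multiplying these fractions over p ∈ [2, 3, 5, 7, 11, 13, 17, 19, 23, 29, 31, 37, 41, 43] gives 1359712698137872510059489328104656331148295030771712937358491632747920000/1336862024495300077504819810119357413472366273194284637902602168232026717. (In the limit P → ∞ this tends to ζ(6)/ζ(12).)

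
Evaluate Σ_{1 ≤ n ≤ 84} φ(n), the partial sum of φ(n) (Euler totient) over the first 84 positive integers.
Σ_{n ≤ 84} φ(n) = 2166

Compute φ(n) for each 1 ≤ n ≤ 84: φ(1) = 1, φ(2) = 1, φ(3) = 2, φ(4) = 2, φ(5) = 4, φ(6) = 2, φ(7) = 6, φ(8) = 4, φ(9) = 6, φ(10) = 4, φ(11) = 10, φ(12) = 4, φ(13) = 12, φ(14) = 6, φ(15) = 8, φ(16) = 8, φ(17) = 16, φ(18) = 6, φ(19) = 18, φ(20) = 8, φ(21) = 12, φ(22) = 10, φ(23) = 22, φ(24) = 8, φ(25) = 20, φ(26) = 12, φ(27) = 18, φ(28) = 12, φ(29) = 28, φ(30) = 8, φ(31) = 30, φ(32) = 16, φ(33) = 20, φ(34) = 16, φ(35) = 24, φ(36) = 12, φ(37) = 36, φ(38) = 18, φ(39) = 24, φ(40) = 16, φ(41) = 40, φ(42) = 12, φ(43) = 42, φ(44) = 20, φ(45) = 24, φ(46) = 22, φ(47) = 46, φ(48) = 16, φ(49) = 42, φ(50) = 20, φ(51) = 32, φ(52) = 24, φ(53) = 52, φ(54) = 18, φ(55) = 40, φ(56) = 24, φ(57) = 36, φ(58) = 28, φ(59) = 58, φ(60) = 16, φ(61) = 60, φ(62) = 30, φ(63) = 36, φ(64) = 32, φ(65) = 48, φ(66) = 20, φ(67) = 66, φ(68) = 32, φ(69) = 44, φ(70) = 24, φ(71) = 70, φ(72) = 24, φ(73) = 72, φ(74) = 36, φ(75) = 40, φ(76) = 36, φ(77) = 60, φ(78) = 24, φ(79) = 78, φ(80) = 32, φ(81) = 54, φ(82) = 40, φ(83) = 82, φ(84) = 24. Summing all 84 values: 2166. (Average order: Σ_{n ≤ x} φ(n) ~ (3/π²) x². For x = 84, (3/π²)·84² ≈ 2144.77.)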